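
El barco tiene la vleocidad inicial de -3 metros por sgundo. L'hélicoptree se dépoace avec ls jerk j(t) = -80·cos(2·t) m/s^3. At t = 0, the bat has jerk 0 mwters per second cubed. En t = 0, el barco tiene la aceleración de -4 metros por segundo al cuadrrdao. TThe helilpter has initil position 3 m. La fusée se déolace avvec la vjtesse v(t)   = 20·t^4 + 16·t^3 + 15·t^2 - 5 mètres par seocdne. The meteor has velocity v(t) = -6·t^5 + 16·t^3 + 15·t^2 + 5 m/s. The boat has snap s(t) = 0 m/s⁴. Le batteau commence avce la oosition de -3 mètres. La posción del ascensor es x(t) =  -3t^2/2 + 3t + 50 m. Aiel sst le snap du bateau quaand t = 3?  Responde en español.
De la ecuación del snap s(t) = 0, sustituimos t = 3 para obtener s = 0.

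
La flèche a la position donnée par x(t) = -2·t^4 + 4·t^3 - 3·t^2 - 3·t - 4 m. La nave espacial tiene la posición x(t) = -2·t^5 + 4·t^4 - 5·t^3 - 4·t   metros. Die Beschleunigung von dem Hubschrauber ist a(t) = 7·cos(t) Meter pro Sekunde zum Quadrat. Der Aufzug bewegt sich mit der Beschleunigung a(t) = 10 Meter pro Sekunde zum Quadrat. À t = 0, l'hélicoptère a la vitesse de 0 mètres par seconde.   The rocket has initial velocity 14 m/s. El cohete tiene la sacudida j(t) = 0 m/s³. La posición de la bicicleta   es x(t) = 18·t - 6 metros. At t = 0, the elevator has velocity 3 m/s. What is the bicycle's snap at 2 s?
To solve this, we need to take 4 derivatives of our position equation x(t) = 18·t - 6. The derivative of position gives velocity: v(t) = 18. The derivative of velocity gives acceleration: a(t) = 0. Differentiating acceleration, we get jerk: j(t) = 0. Differentiating jerk, we get snap: s(t) = 0. From the given snap equation s(t) = 0, we substitute t = 2 to get s = 0.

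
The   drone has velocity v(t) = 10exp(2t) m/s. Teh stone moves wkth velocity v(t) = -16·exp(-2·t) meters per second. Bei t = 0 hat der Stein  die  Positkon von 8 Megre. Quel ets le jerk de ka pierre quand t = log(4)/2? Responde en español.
Debemos derivar nuestra ecuación de la velocidad v(t) = -16·exp(-2·t) 2 veces. Derivando la velocidad, obtenemos la aceleración: a(t) = 32·exp(-2·t). La derivada de la aceleración da la sacudida: j(t) = -64·exp(-2·t). Tenemos la sacudida j(t) = -64·exp(-2·t). Sustituyendo t = log(4)/2: j(log(4)/2) = -16.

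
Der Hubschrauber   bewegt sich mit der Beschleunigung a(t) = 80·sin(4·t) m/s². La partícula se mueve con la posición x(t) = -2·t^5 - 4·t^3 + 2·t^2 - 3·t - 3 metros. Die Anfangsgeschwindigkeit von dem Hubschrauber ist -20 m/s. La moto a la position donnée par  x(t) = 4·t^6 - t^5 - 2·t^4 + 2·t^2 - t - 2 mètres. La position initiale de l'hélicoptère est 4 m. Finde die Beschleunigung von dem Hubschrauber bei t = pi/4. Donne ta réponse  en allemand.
Wir haben die Beschleunigung a(t) = 80·sin(4·t). Durch Einsetzen von t = pi/4: a(pi/4) = 0.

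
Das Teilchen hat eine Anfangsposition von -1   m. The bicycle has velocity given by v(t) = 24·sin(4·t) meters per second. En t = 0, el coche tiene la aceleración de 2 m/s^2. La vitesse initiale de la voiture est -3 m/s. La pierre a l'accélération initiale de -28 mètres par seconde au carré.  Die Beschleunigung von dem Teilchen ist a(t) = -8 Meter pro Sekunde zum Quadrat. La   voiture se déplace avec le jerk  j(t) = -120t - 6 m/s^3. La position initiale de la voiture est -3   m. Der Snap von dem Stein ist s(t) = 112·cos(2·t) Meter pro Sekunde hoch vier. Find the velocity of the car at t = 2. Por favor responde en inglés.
We need to integrate our jerk equation j(t) = -120·t - 6 2 times. The antiderivative of jerk is acceleration. Using a(0) = 2, we get a(t) = -60·t^2 - 6·t + 2. The antiderivative of acceleration is velocity. Using v(0) = -3, we get v(t) = -20·t^3 - 3·t^2 + 2·t - 3. Using v(t) = -20·t^3 - 3·t^2 + 2·t - 3 and substituting t = 2, we find v = -171.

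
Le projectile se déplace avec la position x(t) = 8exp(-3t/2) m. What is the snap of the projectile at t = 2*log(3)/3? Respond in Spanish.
Partiendo de la posición x(t) = 8·exp(-3·t/2), tomamos 4 derivadas. La derivada de la posición da la velocidad: v(t) = -12·exp(-3·t/2). Tomando d/dt de v(t), encontramos a(t) = 18·exp(-3·t/2). La derivada de la aceleración da la sacudida: j(t) = -27·exp(-3·t/2). Tomando d/dt de j(t), encontramos s(t) = 81·exp(-3·t/2)/2. Usando s(t) = 81·exp(-3·t/2)/2 y sustituyendo t = 2*log(3)/3, encontramos s = 27/2.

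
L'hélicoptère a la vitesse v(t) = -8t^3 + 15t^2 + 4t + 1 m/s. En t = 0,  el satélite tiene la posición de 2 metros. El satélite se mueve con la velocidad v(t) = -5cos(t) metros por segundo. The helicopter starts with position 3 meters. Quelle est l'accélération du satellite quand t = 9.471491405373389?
Pour résoudre ceci, nous devons prendre 1 dérivée de notre équation de la vitesse v(t) = -5·cos(t). En prenant d/dt de v(t), nous trouvons a(t) = 5·sin(t). Nous avons l'accélération a(t) = 5·sin(t). En substituant t = 9.471491405373389: a(9.471491405373389) = -0.233482285994545.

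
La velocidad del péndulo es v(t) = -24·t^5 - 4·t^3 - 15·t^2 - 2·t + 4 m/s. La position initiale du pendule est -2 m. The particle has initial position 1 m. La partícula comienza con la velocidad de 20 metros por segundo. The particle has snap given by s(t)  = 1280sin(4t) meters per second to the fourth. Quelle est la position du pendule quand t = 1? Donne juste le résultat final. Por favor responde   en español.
En t = 1, x = -9.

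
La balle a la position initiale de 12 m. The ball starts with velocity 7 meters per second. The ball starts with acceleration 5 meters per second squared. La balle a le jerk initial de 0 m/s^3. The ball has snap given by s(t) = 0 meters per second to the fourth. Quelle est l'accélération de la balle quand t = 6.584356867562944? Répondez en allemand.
Ausgehend von dem Snap s(t) = 0, nehmen wir 2 Integrale. Durch Integration von dem Snap und Verwendung der Anfangsbedingung j(0) = 0, erhalten wir j(t) = 0. Mit ∫j(t)dt und Anwendung von a(0) = 5, finden wir a(t) = 5. Aus der Gleichung für die Beschleunigung a(t) = 5, setzen wir t = 6.584356867562944 ein und erhalten a = 5.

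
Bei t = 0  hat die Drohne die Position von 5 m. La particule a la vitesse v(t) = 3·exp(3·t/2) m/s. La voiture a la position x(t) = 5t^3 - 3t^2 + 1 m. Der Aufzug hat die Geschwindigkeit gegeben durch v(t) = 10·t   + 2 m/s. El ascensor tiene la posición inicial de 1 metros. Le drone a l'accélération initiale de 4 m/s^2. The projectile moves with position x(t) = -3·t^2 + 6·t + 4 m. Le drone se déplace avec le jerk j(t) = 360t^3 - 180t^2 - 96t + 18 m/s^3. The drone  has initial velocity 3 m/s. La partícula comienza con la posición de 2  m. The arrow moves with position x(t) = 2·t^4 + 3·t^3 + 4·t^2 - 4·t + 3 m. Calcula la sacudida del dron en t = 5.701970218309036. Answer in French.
De l'équation du jerk j(t) = 360·t^3 - 180·t^2 - 96·t + 18, nous substituons t = 5.701970218309036 pour obtenir j = 60357.0045555137.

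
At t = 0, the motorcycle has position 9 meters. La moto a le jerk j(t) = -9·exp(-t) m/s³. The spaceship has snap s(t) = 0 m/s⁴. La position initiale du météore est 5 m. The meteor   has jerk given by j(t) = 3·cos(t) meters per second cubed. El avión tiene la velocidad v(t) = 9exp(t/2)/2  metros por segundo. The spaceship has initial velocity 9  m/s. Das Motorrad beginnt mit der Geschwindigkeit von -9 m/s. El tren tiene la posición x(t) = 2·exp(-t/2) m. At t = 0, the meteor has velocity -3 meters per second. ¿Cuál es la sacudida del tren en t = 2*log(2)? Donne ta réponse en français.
Pour résoudre ceci, nous devons prendre 3 dérivées de notre équation de la position x(t) = 2·exp(-t/2). En prenant d/dt de x(t), nous trouvons v(t) = -exp(-t/2). En dérivant la vitesse, nous obtenons l'accélération: a(t) = exp(-t/2)/2. En prenant d/dt de a(t), nous trouvons j(t) = -exp(-t/2)/4. De l'équation du jerk j(t) = -exp(-t/2)/4, nous substituons t = 2*log(2) pour obtenir j = -1/8.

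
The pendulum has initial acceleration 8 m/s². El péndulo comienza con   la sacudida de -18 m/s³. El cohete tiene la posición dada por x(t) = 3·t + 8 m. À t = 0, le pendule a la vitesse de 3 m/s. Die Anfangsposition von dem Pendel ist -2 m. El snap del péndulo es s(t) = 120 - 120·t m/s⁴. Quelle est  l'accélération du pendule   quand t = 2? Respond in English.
We must find the antiderivative of our snap equation s(t) = 120 - 120·t 2 times. The antiderivative of snap is jerk. Using j(0) = -18, we get j(t) = -60·t^2 + 120·t - 18. The integral of jerk is acceleration. Using a(0) = 8, we get a(t) = -20·t^3 + 60·t^2 - 18·t + 8. We have acceleration a(t) = -20·t^3 + 60·t^2 - 18·t + 8. Substituting t = 2: a(2) = 52.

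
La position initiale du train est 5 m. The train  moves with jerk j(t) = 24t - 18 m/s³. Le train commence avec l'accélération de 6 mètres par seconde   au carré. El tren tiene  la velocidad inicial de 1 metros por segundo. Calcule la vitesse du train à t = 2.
Nous devons intégrer notre équation du jerk j(t) = 24·t - 18 2 fois. La primitive du jerk est l'accélération. En utilisant a(0) = 6, nous obtenons a(t) = 12·t^2 - 18·t + 6. La primitive de l'accélération, avec v(0) = 1, donne la vitesse: v(t) = 4·t^3 - 9·t^2 + 6·t + 1. De l'équation de la vitesse v(t) = 4·t^3 - 9·t^2 + 6·t + 1, nous substituons t = 2 pour obtenir v = 9.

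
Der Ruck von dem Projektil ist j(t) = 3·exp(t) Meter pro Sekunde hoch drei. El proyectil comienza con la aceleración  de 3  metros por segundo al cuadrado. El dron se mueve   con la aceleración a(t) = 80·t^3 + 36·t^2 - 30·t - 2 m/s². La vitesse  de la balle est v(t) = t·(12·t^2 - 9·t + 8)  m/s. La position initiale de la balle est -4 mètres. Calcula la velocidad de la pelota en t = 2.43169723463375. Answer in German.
Mit v(t) = t·(12·t^2 - 9·t + 8) und Einsetzen von t = 2.43169723463375, finden wir v = 138.783142991168.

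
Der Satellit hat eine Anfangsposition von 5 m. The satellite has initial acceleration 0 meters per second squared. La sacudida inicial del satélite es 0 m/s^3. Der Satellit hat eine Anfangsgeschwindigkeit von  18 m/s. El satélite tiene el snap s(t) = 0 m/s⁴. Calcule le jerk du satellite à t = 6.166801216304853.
En partant du snap s(t) = 0, nous prenons 1 intégrale. L'intégrale du snap est le jerk. En utilisant j(0) = 0, nous obtenons j(t) = 0. En utilisant j(t) = 0 et en substituant t = 6.166801216304853, nous trouvons j = 0.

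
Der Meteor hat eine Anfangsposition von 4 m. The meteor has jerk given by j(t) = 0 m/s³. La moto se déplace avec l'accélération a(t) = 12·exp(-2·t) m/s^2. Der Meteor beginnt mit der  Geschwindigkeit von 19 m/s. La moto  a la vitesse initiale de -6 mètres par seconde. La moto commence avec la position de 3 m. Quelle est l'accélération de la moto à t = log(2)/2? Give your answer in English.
Using a(t) = 12·exp(-2·t) and substituting t = log(2)/2, we find a = 6.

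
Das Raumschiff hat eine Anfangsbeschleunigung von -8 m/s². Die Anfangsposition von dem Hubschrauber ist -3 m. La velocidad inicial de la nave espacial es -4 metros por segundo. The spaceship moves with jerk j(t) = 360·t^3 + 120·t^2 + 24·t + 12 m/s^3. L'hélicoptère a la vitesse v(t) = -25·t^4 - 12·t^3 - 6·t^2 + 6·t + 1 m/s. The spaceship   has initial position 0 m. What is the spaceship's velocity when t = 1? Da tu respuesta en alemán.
Wir müssen unsere Gleichung für den Ruck j(t) = 360·t^3 + 120·t^2 + 24·t + 12 2-mal integrieren. Durch Integration von dem Ruck und Verwendung der Anfangsbedingung a(0) = -8, erhalten wir a(t) = 90·t^4 + 40·t^3 + 12·t^2 + 12·t - 8. Das Integral von der Beschleunigung, mit v(0) = -4, ergibt die Geschwindigkeit: v(t) = 18·t^5 + 10·t^4 + 4·t^3 + 6·t^2 - 8·t - 4. Aus der Gleichung für die Geschwindigkeit v(t) = 18·t^5 + 10·t^4 + 4·t^3 + 6·t^2 - 8·t - 4, setzen wir t = 1 ein und erhalten v = 26.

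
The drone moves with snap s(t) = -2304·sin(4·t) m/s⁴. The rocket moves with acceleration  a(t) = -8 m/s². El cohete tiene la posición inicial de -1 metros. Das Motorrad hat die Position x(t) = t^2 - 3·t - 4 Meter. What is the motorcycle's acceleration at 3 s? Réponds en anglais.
Starting from position x(t) = t^2 - 3·t - 4, we take 2 derivatives. The derivative of position gives velocity: v(t) = 2·t - 3. Differentiating velocity, we get acceleration: a(t) = 2. We have acceleration a(t) = 2. Substituting t = 3: a(3) = 2.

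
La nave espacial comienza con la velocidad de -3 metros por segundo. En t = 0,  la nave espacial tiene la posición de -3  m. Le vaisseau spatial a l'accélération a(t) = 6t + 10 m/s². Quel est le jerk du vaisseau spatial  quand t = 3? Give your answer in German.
Um dies zu lösen, müssen wir 1 Ableitung unserer Gleichung für die Beschleunigung a(t) = 6·t + 10 nehmen. Die Ableitung von der Beschleunigung ergibt den Ruck: j(t) = 6. Aus der Gleichung für den Ruck j(t) = 6, setzen wir t = 3 ein und erhalten j = 6.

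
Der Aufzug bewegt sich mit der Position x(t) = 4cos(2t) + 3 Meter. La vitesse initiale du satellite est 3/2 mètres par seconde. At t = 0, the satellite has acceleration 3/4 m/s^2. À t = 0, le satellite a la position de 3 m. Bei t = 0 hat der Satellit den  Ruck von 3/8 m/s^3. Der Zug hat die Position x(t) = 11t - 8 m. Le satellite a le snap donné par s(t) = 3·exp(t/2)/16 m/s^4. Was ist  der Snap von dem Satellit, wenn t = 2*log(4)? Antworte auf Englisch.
From the given snap equation s(t) = 3·exp(t/2)/16, we substitute t = 2*log(4) to get s = 3/4.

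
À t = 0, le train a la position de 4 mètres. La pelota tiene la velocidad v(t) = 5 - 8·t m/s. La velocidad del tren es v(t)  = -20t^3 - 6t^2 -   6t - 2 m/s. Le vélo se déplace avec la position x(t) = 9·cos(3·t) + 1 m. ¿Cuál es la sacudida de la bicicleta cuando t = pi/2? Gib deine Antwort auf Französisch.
Pour résoudre ceci, nous devons prendre 3 dérivées de notre équation de la position x(t) = 9·cos(3·t) + 1. La dérivée de la position donne la vitesse: v(t) = -27·sin(3·t). En prenant d/dt de v(t), nous trouvons a(t) = -81·cos(3·t). La dérivée de l'accélération donne le jerk: j(t) = 243·sin(3·t). En utilisant j(t) = 243·sin(3·t) et en substituant t = pi/2, nous trouvons j = -243.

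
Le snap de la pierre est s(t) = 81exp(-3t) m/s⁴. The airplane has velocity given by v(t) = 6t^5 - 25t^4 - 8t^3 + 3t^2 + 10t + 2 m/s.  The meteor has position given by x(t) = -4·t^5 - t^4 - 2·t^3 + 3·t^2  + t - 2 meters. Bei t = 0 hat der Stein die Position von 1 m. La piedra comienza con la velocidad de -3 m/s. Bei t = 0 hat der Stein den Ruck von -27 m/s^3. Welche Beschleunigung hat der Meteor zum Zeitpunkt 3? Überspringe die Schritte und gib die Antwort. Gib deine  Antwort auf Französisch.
L'accélération à t = 3 est a = -2298.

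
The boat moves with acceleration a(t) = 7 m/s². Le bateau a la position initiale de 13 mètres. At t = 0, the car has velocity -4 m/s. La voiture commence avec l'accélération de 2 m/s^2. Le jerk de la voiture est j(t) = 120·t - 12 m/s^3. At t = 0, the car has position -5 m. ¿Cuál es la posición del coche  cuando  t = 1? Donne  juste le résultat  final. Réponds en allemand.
Die Antwort ist -5.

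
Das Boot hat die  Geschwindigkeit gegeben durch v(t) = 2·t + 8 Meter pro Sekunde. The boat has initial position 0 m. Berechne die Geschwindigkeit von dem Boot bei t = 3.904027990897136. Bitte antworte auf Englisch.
We have velocity v(t) = 2·t + 8. Substituting t = 3.904027990897136: v(3.904027990897136) = 15.8080559817943.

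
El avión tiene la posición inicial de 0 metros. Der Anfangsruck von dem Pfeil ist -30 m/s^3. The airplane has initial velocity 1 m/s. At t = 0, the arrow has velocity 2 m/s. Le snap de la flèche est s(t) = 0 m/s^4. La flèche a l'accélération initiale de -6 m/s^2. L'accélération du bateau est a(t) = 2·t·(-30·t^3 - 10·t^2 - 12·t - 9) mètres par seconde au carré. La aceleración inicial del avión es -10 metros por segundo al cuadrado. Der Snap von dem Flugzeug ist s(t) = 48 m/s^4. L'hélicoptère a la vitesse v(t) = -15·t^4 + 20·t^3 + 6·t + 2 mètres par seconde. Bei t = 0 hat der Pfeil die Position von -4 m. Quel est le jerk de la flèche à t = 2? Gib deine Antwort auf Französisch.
Nous devons trouver l'intégrale de notre équation du snap s(t) = 0 1 fois. L'intégrale du snap, avec j(0) = -30, donne le jerk: j(t) = -30. En utilisant j(t) = -30 et en substituant t = 2, nous trouvons j = -30.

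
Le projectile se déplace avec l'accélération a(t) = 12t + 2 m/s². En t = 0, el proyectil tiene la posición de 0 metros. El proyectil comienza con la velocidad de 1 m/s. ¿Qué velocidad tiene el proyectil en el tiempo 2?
Partiendo de la aceleración a(t) = 12·t + 2, tomamos 1 integral. Integrando la aceleración y usando la condición inicial v(0) = 1, obtenemos v(t) = 6·t^2 + 2·t + 1. De la ecuación de la velocidad v(t) = 6·t^2 + 2·t + 1, sustituimos t = 2 para obtener v = 29.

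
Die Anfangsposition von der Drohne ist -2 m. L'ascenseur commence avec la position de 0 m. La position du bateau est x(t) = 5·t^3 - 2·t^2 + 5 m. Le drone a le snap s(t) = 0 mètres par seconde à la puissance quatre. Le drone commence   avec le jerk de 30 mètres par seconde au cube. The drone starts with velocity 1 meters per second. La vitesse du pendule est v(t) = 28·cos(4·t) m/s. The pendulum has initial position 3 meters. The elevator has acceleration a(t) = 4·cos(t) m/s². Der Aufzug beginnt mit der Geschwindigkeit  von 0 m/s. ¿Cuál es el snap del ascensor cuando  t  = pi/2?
Debemos derivar nuestra ecuación de la aceleración a(t) = 4·cos(t) 2 veces. Tomando d/dt de a(t), encontramos j(t) = -4·sin(t). Derivando la sacudida, obtenemos el snap: s(t) = -4·cos(t). Tenemos el snap s(t) = -4·cos(t). Sustituyendo t = pi/2: s(pi/2) = 0.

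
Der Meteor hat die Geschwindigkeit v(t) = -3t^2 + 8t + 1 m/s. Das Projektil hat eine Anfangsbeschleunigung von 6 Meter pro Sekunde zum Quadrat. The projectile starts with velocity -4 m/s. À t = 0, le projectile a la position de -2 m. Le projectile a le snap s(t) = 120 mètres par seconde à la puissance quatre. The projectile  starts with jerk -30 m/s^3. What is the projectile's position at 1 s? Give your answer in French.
Nous devons intégrer notre équation du snap s(t) = 120 4 fois. En intégrant le snap et en utilisant la condition initiale j(0) = -30, nous obtenons j(t) = 120·t - 30. L'intégrale du jerk, avec a(0) = 6, donne l'accélération: a(t) = 60·t^2 - 30·t + 6. L'intégrale de l'accélération est la vitesse. En utilisant v(0) = -4, nous obtenons v(t) = 20·t^3 - 15·t^2 + 6·t - 4. La primitive de la vitesse, avec x(0) = -2, donne la position: x(t) = 5·t^4 - 5·t^3 + 3·t^2 - 4·t - 2. Nous avons la position x(t) = 5·t^4 - 5·t^3 + 3·t^2 - 4·t - 2. En substituant t = 1: x(1) = -3.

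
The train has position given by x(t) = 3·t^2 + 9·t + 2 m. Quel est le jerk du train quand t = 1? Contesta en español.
Partiendo de la posición x(t) = 3·t^2 + 9·t + 2, tomamos 3 derivadas. Derivando la posición, obtenemos la velocidad: v(t) = 6·t + 9. La derivada de la velocidad da la aceleración: a(t) = 6. Derivando la aceleración, obtenemos la sacudida: j(t) = 0. Usando j(t) = 0 y sustituyendo t = 1, encontramos j = 0.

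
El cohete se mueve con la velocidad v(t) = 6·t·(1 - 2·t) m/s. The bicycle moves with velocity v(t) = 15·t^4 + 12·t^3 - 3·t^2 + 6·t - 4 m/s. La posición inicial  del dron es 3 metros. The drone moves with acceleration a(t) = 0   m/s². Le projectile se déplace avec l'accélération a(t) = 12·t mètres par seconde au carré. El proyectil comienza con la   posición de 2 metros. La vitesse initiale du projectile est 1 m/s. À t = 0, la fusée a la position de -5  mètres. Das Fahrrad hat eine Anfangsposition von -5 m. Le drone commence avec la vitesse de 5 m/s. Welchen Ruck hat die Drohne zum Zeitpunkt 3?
Um dies zu lösen, müssen wir 1 Ableitung unserer Gleichung für die Beschleunigung a(t) = 0 nehmen. Durch Ableiten von der Beschleunigung erhalten wir den Ruck: j(t) = 0. Aus der Gleichung für den Ruck j(t) = 0, setzen wir t = 3 ein und erhalten j = 0.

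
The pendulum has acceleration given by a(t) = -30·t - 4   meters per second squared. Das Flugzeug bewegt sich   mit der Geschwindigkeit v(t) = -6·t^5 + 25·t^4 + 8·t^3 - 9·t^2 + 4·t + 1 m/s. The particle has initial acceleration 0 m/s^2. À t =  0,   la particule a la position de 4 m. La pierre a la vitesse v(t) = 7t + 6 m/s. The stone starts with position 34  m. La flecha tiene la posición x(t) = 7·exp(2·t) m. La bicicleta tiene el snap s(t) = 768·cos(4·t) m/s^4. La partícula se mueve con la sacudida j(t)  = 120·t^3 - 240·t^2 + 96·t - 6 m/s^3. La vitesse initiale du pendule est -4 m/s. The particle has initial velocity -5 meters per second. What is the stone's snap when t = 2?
Starting from velocity v(t) = 7·t + 6, we take 3 derivatives. Taking d/dt of v(t), we find a(t) = 7. Differentiating acceleration, we get jerk: j(t) = 0. Taking d/dt of j(t), we find s(t) = 0. We have snap s(t) = 0. Substituting t = 2: s(2) = 0.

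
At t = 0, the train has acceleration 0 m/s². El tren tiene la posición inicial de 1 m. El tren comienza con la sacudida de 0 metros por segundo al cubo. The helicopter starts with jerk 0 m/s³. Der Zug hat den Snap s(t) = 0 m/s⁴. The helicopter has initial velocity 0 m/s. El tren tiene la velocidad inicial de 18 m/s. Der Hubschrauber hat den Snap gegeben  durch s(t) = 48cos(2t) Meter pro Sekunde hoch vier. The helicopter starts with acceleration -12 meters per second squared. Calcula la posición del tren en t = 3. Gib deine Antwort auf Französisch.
Nous devons intégrer notre équation du snap s(t) = 0 4 fois. En prenant ∫s(t)dt et en appliquant j(0) = 0, nous trouvons j(t) = 0. L'intégrale du jerk, avec a(0) = 0, donne l'accélération: a(t) = 0. En intégrant l'accélération et en utilisant la condition initiale v(0) = 18, nous obtenons v(t) = 18. La primitive de la vitesse, avec x(0) = 1, donne la position: x(t) = 18·t + 1. Nous avons la position x(t) = 18·t + 1. En substituant t = 3: x(3) = 55.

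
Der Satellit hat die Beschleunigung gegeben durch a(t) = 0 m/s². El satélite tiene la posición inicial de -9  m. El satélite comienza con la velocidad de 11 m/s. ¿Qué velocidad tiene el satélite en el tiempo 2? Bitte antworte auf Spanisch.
Debemos encontrar la antiderivada de nuestra ecuación de la aceleración a(t) = 0 1 vez. La integral de la aceleración es la velocidad. Usando v(0) = 11, obtenemos v(t) = 11. Tenemos la velocidad v(t) = 11. Sustituyendo t = 2: v(2) = 11.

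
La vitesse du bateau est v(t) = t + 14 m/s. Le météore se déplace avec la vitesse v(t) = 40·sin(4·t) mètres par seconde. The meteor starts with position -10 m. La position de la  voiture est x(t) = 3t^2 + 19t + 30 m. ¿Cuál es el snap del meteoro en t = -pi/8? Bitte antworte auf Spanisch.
Debemos derivar nuestra ecuación de la velocidad v(t) = 40·sin(4·t) 3 veces. La derivada de la velocidad da la aceleración: a(t) = 160·cos(4·t). Tomando d/dt de a(t), encontramos j(t) = -640·sin(4·t). Derivando la sacudida, obtenemos el snap: s(t) = -2560·cos(4·t). Usando s(t) = -2560·cos(4·t) y sustituyendo t = -pi/8, encontramos s = 0.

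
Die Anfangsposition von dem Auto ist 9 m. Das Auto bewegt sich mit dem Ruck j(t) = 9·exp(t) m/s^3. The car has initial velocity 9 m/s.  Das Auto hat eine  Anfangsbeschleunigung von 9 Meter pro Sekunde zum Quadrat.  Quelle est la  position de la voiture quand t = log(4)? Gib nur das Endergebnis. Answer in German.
Die Antwort ist 36.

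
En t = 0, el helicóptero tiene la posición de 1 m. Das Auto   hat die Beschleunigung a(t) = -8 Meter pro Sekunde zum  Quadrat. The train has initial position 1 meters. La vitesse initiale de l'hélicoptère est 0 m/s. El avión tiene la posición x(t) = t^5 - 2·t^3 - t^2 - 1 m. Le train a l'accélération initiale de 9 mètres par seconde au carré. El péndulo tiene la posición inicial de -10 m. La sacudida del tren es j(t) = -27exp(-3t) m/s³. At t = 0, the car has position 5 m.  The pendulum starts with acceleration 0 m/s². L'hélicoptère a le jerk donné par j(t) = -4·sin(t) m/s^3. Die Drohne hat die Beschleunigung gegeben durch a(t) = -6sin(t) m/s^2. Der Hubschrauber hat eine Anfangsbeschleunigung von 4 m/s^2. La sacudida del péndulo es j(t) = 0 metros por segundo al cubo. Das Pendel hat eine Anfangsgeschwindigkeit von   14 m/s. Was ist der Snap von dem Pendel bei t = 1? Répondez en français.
Nous devons dériver notre équation du jerk j(t) = 0 1 fois. En prenant d/dt de j(t), nous trouvons s(t) = 0. En utilisant s(t) = 0 et en substituant t = 1, nous trouvons s = 0.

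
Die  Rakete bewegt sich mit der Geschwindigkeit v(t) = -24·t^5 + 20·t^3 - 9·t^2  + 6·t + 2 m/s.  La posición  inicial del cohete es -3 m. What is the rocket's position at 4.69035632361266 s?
To find the answer, we compute 1 integral of v(t) = -24·t^5 + 20·t^3 - 9·t^2 + 6·t + 2. Integrating velocity and using the initial condition x(0) = -3, we get x(t) = -4·t^6 + 5·t^4 - 3·t^3 + 3·t^2 + 2·t - 3. Using x(t) = -4·t^6 + 5·t^4 - 3·t^3 + 3·t^2 + 2·t - 3 and substituting t = 4.69035632361266, we find x = -40406.0610808967.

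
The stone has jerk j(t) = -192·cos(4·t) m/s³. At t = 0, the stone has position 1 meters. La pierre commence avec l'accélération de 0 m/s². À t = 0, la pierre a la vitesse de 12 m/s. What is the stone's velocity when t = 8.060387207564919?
To find the answer, we compute 2 integrals of j(t) = -192·cos(4·t). The antiderivative of jerk is acceleration. Using a(0) = 0, we get a(t) = -48·sin(4·t). The integral of acceleration, with v(0) = 12, gives velocity: v(t) = 12·cos(4·t). Using v(t) = 12·cos(4·t) and substituting t = 8.060387207564919, we find v = 8.13719675189207.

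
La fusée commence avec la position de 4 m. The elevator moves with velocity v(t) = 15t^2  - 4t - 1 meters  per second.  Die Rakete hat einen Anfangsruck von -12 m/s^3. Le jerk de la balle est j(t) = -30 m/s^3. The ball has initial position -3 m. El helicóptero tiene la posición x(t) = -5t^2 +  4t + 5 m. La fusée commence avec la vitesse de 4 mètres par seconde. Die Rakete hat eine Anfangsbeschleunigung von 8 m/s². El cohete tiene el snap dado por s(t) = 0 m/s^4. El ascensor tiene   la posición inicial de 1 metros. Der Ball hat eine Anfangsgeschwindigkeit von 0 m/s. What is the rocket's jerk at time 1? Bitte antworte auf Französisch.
Pour résoudre ceci, nous devons prendre 1 intégrale de notre équation du snap s(t) = 0. En prenant ∫s(t)dt et en appliquant j(0) = -12, nous trouvons j(t) = -12. De l'équation du jerk j(t) = -12, nous substituons t = 1 pour obtenir j = -12.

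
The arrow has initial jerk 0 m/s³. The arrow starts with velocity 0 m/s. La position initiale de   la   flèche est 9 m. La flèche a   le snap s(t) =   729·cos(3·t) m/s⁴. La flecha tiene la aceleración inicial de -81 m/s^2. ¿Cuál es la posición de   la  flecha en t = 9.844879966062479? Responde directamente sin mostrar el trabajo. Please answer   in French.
La position à t = 9.844879966062479 est x = -2.74972985370507.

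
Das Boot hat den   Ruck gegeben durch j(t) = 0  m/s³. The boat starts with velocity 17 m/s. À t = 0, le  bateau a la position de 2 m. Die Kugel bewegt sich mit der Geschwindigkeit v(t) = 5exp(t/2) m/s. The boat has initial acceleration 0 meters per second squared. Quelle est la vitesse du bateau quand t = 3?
En partant du jerk j(t) = 0, nous prenons 2 primitives. La primitive du jerk est l'accélération. En utilisant a(0) = 0, nous obtenons a(t) = 0. La primitive de l'accélération, avec v(0) = 17, donne la vitesse: v(t) = 17. Nous avons la vitesse v(t) = 17. En substituant t = 3: v(3) = 17.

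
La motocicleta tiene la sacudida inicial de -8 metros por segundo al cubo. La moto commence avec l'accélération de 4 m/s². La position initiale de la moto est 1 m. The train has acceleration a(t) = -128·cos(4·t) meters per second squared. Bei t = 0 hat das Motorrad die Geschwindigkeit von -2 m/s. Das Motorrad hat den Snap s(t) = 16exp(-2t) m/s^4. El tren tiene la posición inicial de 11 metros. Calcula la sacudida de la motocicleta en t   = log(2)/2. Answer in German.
Ausgehend von dem Snap s(t) = 16·exp(-2·t), nehmen wir 1 Integral. Die Stammfunktion von dem Snap, mit j(0) = -8, ergibt den Ruck: j(t) = -8·exp(-2·t). Mit j(t) = -8·exp(-2·t) und Einsetzen von t = log(2)/2, finden wir j = -4.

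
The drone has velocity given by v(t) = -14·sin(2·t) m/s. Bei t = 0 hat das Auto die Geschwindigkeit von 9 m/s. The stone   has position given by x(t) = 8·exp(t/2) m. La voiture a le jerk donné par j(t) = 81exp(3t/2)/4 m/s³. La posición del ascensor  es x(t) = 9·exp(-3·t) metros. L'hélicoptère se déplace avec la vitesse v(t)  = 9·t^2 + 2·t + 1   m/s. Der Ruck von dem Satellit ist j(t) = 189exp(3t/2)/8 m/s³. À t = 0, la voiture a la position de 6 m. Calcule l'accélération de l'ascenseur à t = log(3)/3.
En partant de la position x(t) = 9·exp(-3·t), nous prenons 2 dérivées. La dérivée de la position donne la vitesse: v(t) = -27·exp(-3·t). En prenant d/dt de v(t), nous trouvons a(t) = 81·exp(-3·t). Nous avons l'accélération a(t) = 81·exp(-3·t). En substituant t = log(3)/3: a(log(3)/3) = 27.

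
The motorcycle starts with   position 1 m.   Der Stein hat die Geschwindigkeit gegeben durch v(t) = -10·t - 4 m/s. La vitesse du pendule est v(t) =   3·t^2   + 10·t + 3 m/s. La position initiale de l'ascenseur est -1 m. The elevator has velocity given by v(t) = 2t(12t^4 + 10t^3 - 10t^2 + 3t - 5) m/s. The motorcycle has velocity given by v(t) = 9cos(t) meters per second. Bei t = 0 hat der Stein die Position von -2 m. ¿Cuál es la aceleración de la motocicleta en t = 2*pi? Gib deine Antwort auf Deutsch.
Ausgehend von der Geschwindigkeit v(t) = 9·cos(t), nehmen wir 1 Ableitung. Die Ableitung von der Geschwindigkeit ergibt die Beschleunigung: a(t) = -9·sin(t). Aus der Gleichung für die Beschleunigung a(t) = -9·sin(t), setzen wir t = 2*pi ein und erhalten a = 0.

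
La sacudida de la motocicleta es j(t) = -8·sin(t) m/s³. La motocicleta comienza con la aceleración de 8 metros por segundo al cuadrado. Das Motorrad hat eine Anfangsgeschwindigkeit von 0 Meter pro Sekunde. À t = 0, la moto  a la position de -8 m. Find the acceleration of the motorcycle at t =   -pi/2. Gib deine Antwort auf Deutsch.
Wir müssen unsere Gleichung für den Ruck j(t) = -8·sin(t) 1-mal integrieren. Mit ∫j(t)dt und Anwendung von a(0) = 8, finden wir a(t) = 8·cos(t). Aus der Gleichung für die Beschleunigung a(t) = 8·cos(t), setzen wir t = -pi/2 ein und erhalten a = 0.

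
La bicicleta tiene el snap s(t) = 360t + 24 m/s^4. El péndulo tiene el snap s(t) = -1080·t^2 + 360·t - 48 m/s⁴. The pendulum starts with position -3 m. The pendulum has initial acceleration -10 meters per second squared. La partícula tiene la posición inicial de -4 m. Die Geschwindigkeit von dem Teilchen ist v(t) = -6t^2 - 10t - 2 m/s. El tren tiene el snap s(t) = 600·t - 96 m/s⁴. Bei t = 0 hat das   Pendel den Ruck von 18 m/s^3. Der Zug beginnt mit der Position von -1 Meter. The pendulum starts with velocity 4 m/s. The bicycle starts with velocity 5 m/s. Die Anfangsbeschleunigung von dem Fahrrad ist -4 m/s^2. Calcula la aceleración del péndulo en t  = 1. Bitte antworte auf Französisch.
En partant du snap s(t) = -1080·t^2 + 360·t - 48, nous prenons 2 intégrales. L'intégrale du snap est le jerk. En utilisant j(0) = 18, nous obtenons j(t) = -360·t^3 + 180·t^2 - 48·t + 18. L'intégrale du jerk est l'accélération. En utilisant a(0) = -10, nous obtenons a(t) = -90·t^4 + 60·t^3 - 24·t^2 + 18·t - 10. Nous avons l'accélération a(t) = -90·t^4 + 60·t^3 - 24·t^2 + 18·t - 10. En substituant t = 1: a(1) = -46.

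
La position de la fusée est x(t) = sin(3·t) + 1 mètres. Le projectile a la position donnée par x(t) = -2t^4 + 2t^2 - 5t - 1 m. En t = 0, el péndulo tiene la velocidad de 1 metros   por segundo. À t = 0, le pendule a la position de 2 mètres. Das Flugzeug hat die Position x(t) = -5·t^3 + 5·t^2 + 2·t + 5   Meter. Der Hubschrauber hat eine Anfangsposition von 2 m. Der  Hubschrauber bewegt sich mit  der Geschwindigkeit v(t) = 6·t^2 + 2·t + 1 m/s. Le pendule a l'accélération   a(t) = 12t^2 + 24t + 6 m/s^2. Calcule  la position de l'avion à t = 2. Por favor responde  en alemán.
Aus der Gleichung für die Position x(t) = -5·t^3 + 5·t^2 + 2·t + 5, setzen wir t = 2 ein und erhalten x = -11.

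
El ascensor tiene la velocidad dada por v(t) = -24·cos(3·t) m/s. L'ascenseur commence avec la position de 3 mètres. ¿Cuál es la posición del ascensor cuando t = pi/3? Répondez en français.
En partant de la vitesse v(t) = -24·cos(3·t), nous prenons 1 intégrale. L'intégrale de la vitesse, avec x(0) = 3, donne la position: x(t) = 3 - 8·sin(3·t). En utilisant x(t) = 3 - 8·sin(3·t) et en substituant t = pi/3, nous trouvons x = 3.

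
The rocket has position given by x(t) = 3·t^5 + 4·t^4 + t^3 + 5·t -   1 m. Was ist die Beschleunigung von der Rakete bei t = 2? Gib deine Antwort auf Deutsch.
Um dies zu lösen, müssen wir 2 Ableitungen unserer Gleichung für die Position x(t) = 3·t^5 + 4·t^4 + t^3 + 5·t - 1 nehmen. Mit d/dt von x(t) finden wir v(t) = 15·t^4 + 16·t^3 + 3·t^2 + 5. Die Ableitung von der Geschwindigkeit ergibt die Beschleunigung: a(t) = 60·t^3 + 48·t^2 + 6·t. Aus der Gleichung für die Beschleunigung a(t) = 60·t^3 + 48·t^2 + 6·t, setzen wir t = 2 ein und erhalten a = 684.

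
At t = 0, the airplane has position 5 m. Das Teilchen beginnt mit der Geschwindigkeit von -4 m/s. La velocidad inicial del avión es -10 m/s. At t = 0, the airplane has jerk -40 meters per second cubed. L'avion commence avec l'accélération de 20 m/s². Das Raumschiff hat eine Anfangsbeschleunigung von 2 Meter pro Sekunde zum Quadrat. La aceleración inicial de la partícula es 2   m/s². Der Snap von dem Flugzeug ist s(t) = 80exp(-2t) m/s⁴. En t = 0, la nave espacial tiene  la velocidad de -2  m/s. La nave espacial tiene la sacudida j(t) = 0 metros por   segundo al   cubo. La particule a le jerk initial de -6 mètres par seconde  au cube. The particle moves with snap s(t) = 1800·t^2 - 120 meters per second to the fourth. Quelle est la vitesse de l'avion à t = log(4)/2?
Nous devons intégrer notre équation du snap s(t) = 80·exp(-2·t) 3 fois. En intégrant le snap et en utilisant la condition initiale j(0) = -40, nous obtenons j(t) = -40·exp(-2·t). En intégrant le jerk et en utilisant la condition initiale a(0) = 20, nous obtenons a(t) = 20·exp(-2·t). La primitive de l'accélération, avec v(0) = -10, donne la vitesse: v(t) = -10·exp(-2·t). En utilisant v(t) = -10·exp(-2·t) et en substituant t = log(4)/2, nous trouvons v = -5/2.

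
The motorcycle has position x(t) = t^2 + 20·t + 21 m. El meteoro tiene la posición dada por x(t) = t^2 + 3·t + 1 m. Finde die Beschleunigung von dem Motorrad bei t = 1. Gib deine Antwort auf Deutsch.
Um dies zu lösen, müssen wir 2 Ableitungen unserer Gleichung für die Position x(t) = t^2 + 20·t + 21 nehmen. Durch Ableiten von der Position erhalten wir die Geschwindigkeit: v(t) = 2·t + 20. Die Ableitung von der Geschwindigkeit ergibt die Beschleunigung: a(t) = 2. Aus der Gleichung für die Beschleunigung a(t) = 2, setzen wir t = 1 ein und erhalten a = 2.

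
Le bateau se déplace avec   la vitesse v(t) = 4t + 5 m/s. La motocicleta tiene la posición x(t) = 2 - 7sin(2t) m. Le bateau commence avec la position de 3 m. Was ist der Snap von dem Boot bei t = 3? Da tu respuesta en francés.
Nous devons dériver notre équation de la vitesse v(t) = 4·t + 5 3 fois. La dérivée de la vitesse donne l'accélération: a(t) = 4. En dérivant l'accélération, nous obtenons le jerk: j(t) = 0. La dérivée du jerk donne le snap: s(t) = 0. Nous avons le snap s(t) = 0. En substituant t = 3: s(3) = 0.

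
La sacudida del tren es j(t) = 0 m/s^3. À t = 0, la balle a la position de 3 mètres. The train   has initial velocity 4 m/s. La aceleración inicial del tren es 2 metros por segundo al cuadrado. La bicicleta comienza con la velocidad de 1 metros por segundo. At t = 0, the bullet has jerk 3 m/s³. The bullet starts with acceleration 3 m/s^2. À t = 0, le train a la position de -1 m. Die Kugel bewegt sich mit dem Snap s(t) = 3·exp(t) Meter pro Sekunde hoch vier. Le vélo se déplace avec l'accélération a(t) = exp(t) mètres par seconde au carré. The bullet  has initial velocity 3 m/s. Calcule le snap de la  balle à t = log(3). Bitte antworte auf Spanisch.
De la ecuación del snap s(t) = 3·exp(t), sustituimos t = log(3) para obtener s = 9.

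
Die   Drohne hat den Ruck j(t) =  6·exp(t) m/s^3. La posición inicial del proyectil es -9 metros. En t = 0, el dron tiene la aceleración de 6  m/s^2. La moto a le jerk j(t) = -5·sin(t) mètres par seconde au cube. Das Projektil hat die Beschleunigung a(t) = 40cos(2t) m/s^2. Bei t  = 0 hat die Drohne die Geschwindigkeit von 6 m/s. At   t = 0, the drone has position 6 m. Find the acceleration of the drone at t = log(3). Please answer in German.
Wir müssen unsere Gleichung für den Ruck j(t) = 6·exp(t) 1-mal integrieren. Mit ∫j(t)dt und Anwendung von a(0) = 6, finden wir a(t) = 6·exp(t). Wir haben die Beschleunigung a(t) = 6·exp(t). Durch Einsetzen von t = log(3): a(log(3)) = 18.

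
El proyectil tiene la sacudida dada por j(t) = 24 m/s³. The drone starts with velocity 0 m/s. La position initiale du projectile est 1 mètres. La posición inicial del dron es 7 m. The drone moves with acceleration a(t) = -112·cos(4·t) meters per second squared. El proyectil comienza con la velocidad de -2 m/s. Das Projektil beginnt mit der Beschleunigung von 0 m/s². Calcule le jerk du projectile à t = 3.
En utilisant j(t) = 24 et en substituant t = 3, nous trouvons j = 24.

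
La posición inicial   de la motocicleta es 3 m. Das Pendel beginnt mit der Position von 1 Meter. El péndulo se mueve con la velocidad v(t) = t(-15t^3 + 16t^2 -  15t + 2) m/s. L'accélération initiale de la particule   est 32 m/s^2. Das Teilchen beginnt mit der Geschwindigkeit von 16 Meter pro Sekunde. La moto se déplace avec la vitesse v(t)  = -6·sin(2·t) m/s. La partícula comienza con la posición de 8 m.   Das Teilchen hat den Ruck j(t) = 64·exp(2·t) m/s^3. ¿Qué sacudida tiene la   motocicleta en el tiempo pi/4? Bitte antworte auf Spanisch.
Partiendo de la velocidad v(t) = -6·sin(2·t), tomamos 2 derivadas. Tomando d/dt de v(t), encontramos a(t) = -12·cos(2·t). Tomando d/dt de a(t), encontramos j(t) = 24·sin(2·t). Tenemos la sacudida j(t) = 24·sin(2·t). Sustituyendo t = pi/4: j(pi/4) = 24.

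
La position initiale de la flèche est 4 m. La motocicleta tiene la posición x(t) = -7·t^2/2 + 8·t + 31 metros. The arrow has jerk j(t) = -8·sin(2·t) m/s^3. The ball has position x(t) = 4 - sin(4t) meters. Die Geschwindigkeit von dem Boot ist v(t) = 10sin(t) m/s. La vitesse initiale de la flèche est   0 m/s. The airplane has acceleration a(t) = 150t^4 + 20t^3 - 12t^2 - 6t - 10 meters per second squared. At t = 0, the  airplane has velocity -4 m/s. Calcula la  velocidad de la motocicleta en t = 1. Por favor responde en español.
Debemos derivar nuestra ecuación de la posición x(t) = -7·t^2/2 + 8·t + 31 1 vez. Derivando la posición, obtenemos la velocidad: v(t) = 8 - 7·t. De la ecuación de la velocidad v(t) = 8 - 7·t, sustituimos t = 1 para obtener v = 1.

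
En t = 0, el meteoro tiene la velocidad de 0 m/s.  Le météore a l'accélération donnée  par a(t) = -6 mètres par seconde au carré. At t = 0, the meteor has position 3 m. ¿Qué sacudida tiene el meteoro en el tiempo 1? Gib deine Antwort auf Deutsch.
Wir müssen unsere Gleichung für die Beschleunigung a(t) = -6 1-mal ableiten. Mit d/dt von a(t) finden wir j(t) = 0. Mit j(t) = 0 und Einsetzen von t = 1, finden wir j = 0.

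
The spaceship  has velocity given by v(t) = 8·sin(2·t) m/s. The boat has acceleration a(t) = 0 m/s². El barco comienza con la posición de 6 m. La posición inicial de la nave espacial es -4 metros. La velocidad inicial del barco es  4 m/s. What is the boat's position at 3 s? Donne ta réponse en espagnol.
Partiendo de la aceleración a(t) = 0, tomamos 2 integrales. Integrando la aceleración y usando la condición inicial v(0) = 4, obtenemos v(t) = 4. Tomando ∫v(t)dt y aplicando x(0) = 6, encontramos x(t) = 4·t + 6. De la ecuación de la posición x(t) = 4·t + 6, sustituimos t = 3 para obtener x = 18.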